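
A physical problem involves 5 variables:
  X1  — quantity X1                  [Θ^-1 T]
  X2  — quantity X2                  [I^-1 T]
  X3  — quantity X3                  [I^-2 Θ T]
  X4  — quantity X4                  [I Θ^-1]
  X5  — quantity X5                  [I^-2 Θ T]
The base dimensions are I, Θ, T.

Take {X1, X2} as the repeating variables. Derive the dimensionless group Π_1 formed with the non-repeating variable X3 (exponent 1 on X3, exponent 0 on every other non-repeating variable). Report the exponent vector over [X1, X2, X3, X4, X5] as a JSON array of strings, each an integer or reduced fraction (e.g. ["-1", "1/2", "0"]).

["1", "-2", "1", "0", "0"]

Write exponents as rows I,Θ,T / cols X1,X2,X3,X4,X5:
  I: [ 0 -1 -2  1 -2]
  Θ: [-1  0  1 -1  1]
  T: [ 1  1  1  0  1]
Row reduction gives pivot columns X1,X2; rank = 2
Repeat: X1,X2; free: X3,X4,X5
RREF:
  r0: [   1    0   -1    1   -1]
  r1: [   0    1    2   -1    2]
  r2: [   0    0    0    0    0]
Fix exponent of X3 at 1, X4 at 0, X5 at 0; solve each RREF row for its pivot's exponent:
  r0: exp(X1) + (-1)·1 = 0 ⇒ exp(X1) = 1
  r1: exp(X2) + (2)·1 = 0 ⇒ exp(X2) = -2
Π_1 = X1 · X2^-2 · X3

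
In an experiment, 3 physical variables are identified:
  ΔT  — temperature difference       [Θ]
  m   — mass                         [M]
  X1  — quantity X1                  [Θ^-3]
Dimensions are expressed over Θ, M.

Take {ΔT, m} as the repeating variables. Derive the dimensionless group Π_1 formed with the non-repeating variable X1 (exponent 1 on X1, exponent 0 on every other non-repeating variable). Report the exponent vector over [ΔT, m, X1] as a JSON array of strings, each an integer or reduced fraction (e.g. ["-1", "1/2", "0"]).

Write exponents as rows Θ,M / cols ΔT,m,X1:
  Θ: [ 1  0 -3]
  M: [ 0  1  0]
RREF → pivots at {ΔT,m} ⇒ r = 2
Repeat: ΔT,m; free: X1
RREF:
  r0: [   1    0   -3]
  r1: [   0    1    0]
Fix exponent of X1 at 1; solve each RREF row for its pivot's exponent:
  r0: exp(ΔT) + (-3)·1 = 0 ⇒ exp(ΔT) = 3
  r1: exp(m) + (0)·1 = 0 ⇒ exp(m) = 0
Π_1 = ΔT^3 · X1

["3", "0", "1"]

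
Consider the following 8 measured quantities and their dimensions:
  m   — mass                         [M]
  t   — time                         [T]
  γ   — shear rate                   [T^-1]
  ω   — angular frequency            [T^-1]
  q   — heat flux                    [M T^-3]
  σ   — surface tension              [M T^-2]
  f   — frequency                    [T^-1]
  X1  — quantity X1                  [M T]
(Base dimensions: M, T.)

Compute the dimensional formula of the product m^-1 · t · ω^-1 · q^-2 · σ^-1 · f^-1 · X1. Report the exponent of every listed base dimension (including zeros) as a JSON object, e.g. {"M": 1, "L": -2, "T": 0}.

{"M": -3, "T": 12}

Write exponents as rows M,T / cols m,t,γ,ω,q,σ,f,X1:
  M: [ 1  0  0  0  1  1  0  1]
  T: [ 0  1 -1 -1 -3 -2 -1  1]
  [M]: (-1)·1+(1)·0+(-1)·0+(-2)·1+(-1)·1+(-1)·0+(1)·1 = -3
  [T]: (-1)·0+(1)·1+(-1)·-1+(-2)·-3+(-1)·-2+(-1)·-1+(1)·1 = 12
⇒ M^-3 T^12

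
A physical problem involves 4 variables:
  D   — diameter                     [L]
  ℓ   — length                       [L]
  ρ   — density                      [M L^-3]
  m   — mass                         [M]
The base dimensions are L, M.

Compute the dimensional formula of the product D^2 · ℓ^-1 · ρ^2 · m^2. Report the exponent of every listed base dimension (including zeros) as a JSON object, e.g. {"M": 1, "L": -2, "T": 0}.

{"L": -5, "M": 4}

Dimensional matrix (L×M by D×ℓ×ρ×m):
  L: [ 1  1 -3  0]
  M: [ 0  0  1  1]
  [L]: (2)·1+(-1)·1+(2)·-3+(2)·0 = -5
  [M]: (2)·0+(-1)·0+(2)·1+(2)·1 = 4
⇒ L^-5 M^4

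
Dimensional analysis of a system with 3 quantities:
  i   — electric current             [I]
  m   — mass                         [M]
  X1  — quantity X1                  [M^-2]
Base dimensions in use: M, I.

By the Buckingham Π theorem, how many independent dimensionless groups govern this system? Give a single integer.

1

Write exponents as rows M,I / cols i,m,X1:
  M: [ 0  1 -2]
  I: [ 1  0  0]
RREF → pivots at {i,m} ⇒ r = 2
3 vars − rank 2 = 1 Π group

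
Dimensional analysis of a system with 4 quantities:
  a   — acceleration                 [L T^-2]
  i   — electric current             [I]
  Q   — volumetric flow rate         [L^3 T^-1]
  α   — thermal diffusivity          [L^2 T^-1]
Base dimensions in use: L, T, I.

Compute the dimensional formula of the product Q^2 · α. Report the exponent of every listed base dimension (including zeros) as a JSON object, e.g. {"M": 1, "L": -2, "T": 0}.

{"L": 8, "T": -3, "I": 0}

Dimensional matrix (L×T×I by a×i×Q×α):
  L: [ 1  0  3  2]
  T: [-2  0 -1 -1]
  I: [ 0  1  0  0]
  [L]: (2)·3+(1)·2 = 8
  [T]: (2)·-1+(1)·-1 = -3
  [I]: (2)·0+(1)·0 = 0
⇒ L^8 T^-3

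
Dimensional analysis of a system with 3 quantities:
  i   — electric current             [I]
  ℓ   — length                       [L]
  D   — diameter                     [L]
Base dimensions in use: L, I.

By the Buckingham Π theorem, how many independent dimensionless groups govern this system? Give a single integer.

Exponent matrix [L,I] × [i,ℓ,D]:
  L: [ 0  1  1]
  I: [ 1  0  0]
Echelon form has 2 nonzero rows (pivots: i,ℓ)
3 vars − rank 2 = 1 Π group

1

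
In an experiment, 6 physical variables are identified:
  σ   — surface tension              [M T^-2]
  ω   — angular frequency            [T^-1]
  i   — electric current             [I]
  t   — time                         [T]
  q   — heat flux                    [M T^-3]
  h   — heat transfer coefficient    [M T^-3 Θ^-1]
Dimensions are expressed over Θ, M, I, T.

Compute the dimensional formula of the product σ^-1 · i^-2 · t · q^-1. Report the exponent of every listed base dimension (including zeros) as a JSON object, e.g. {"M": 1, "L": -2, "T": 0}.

{"Θ": 0, "M": -2, "I": -2, "T": 6}

Exponent matrix [Θ,M,I,T] × [σ,ω,i,t,q,h]:
  Θ: [ 0  0  0  0  0 -1]
  M: [ 1  0  0  0  1  1]
  I: [ 0  0  1  0  0  0]
  T: [-2 -1  0  1 -3 -3]
  [Θ]: (-1)·0+(-2)·0+(1)·0+(-1)·0 = 0
  [M]: (-1)·1+(-2)·0+(1)·0+(-1)·1 = -2
  [I]: (-1)·0+(-2)·1+(1)·0+(-1)·0 = -2
  [T]: (-1)·-2+(-2)·0+(1)·1+(-1)·-3 = 6
⇒ M^-2 I^-2 T^6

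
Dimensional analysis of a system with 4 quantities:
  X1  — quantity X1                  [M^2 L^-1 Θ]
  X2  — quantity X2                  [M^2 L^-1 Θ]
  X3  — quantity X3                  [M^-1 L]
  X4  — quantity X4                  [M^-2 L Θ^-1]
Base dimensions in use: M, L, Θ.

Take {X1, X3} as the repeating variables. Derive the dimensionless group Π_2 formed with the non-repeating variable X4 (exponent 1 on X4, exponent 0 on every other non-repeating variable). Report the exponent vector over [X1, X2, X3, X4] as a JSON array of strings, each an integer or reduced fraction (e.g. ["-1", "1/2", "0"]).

["1", "0", "0", "1"]

Exponent matrix [M,L,Θ] × [X1,X2,X3,X4]:
  M: [ 2  2 -1 -2]
  L: [-1 -1  1  1]
  Θ: [ 1  1  0 -1]
Row reduction gives pivot columns X1,X3; rank = 2
Pivot set = {X1,X3}, free = {X2,X4}
RREF:
  r0: [   1    1    0   -1]
  r1: [   0    0    1    0]
  r2: [   0    0    0    0]
Fix exponent of X4 at 1, X2 at 0; solve each RREF row for its pivot's exponent:
  r0: exp(X1) + (-1)·1 = 0 ⇒ exp(X1) = 1
  r1: exp(X3) + (0)·1 = 0 ⇒ exp(X3) = 0
Π_2 = X1 · X4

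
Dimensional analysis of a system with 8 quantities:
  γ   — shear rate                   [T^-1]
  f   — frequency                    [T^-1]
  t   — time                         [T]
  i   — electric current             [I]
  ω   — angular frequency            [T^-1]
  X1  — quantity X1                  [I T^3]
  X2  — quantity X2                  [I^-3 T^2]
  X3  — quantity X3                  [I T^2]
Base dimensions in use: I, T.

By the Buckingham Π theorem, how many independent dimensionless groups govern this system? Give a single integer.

Dimensional matrix (I×T by γ×f×t×i×ω×X1×X2×X3):
  I: [ 0  0  0  1  0  1 -3  1]
  T: [-1 -1  1  0 -1  3  2  2]
Echelon form has 2 nonzero rows (pivots: γ,i)
Π count = n − r = 8 − 2 = 6

6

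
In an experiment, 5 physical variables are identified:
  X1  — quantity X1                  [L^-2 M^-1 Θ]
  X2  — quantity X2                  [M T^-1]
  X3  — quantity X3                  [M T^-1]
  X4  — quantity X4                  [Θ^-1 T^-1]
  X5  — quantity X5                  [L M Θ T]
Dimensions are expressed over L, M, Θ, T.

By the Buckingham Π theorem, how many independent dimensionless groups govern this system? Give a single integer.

2

Dimensional matrix (L×M×Θ×T by X1×X2×X3×X4×X5):
  L: [-2  0  0  0  1]
  M: [-1  1  1  0  1]
  Θ: [ 1  0  0 -1  1]
  T: [ 0 -1 -1 -1  1]
Row reduction gives pivot columns X1,X2,X4; rank = 3
Π count = n − r = 5 − 3 = 2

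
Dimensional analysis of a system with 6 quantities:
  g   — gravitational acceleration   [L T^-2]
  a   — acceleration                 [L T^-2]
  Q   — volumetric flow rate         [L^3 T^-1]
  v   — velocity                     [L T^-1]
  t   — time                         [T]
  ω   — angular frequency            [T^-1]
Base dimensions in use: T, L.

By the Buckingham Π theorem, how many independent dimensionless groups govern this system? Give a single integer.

4

Dimensional matrix (T×L by g×a×Q×v×t×ω):
  T: [-2 -2 -1 -1  1 -1]
  L: [ 1  1  3  1  0  0]
RREF → pivots at {g,Q} ⇒ r = 2
6 vars − rank 2 = 4 Π groups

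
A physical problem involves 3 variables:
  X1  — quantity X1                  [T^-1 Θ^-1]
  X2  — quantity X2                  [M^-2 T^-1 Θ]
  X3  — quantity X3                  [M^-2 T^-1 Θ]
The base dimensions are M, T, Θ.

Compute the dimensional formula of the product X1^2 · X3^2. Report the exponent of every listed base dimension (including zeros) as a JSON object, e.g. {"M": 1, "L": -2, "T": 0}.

{"M": -4, "T": -4, "Θ": 0}

Exponent matrix [M,T,Θ] × [X1,X2,X3]:
  M: [ 0 -2 -2]
  T: [-1 -1 -1]
  Θ: [-1  1  1]
  [M]: (2)·0+(2)·-2 = -4
  [T]: (2)·-1+(2)·-1 = -4
  [Θ]: (2)·-1+(2)·1 = 0
⇒ M^-4 T^-4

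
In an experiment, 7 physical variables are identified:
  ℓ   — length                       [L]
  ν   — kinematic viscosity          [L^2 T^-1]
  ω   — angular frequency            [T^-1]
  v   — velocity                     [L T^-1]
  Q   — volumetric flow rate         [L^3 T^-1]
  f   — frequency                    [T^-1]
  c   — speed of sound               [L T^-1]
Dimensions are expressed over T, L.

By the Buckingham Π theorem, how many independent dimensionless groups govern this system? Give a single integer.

5

Dimensional matrix (T×L by ℓ×ν×ω×v×Q×f×c):
  T: [ 0 -1 -1 -1 -1 -1 -1]
  L: [ 1  2  0  1  3  0  1]
Echelon form has 2 nonzero rows (pivots: ℓ,ν)
n=7, r=2 ⇒ 5 dimensionless groups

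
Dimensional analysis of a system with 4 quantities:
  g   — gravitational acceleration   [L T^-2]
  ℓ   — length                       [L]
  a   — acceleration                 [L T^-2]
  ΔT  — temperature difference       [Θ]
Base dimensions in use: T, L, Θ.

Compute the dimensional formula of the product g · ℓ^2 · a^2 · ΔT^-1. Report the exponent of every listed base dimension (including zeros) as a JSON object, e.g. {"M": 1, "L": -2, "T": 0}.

Exponent matrix [T,L,Θ] × [g,ℓ,a,ΔT]:
  T: [-2  0 -2  0]
  L: [ 1  1  1  0]
  Θ: [ 0  0  0  1]
  [T]: (1)·-2+(2)·0+(2)·-2+(-1)·0 = -6
  [L]: (1)·1+(2)·1+(2)·1+(-1)·0 = 5
  [Θ]: (1)·0+(2)·0+(2)·0+(-1)·1 = -1
⇒ T^-6 L^5 Θ^-1

{"T": -6, "L": 5, "Θ": -1}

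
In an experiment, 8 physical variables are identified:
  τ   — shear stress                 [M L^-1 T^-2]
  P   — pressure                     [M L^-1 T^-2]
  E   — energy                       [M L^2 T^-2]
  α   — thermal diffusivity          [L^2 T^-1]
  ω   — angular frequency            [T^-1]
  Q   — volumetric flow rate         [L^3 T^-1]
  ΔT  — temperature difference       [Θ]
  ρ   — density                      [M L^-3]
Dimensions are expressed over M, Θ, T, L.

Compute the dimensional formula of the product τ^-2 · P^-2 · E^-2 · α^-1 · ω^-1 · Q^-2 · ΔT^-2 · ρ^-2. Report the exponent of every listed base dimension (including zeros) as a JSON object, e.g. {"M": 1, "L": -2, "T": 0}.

{"M": -8, "Θ": -2, "T": 16, "L": -2}

Exponent matrix [M,Θ,T,L] × [τ,P,E,α,ω,Q,ΔT,ρ]:
  M: [ 1  1  1  0  0  0  0  1]
  Θ: [ 0  0  0  0  0  0  1  0]
  T: [-2 -2 -2 -1 -1 -1  0  0]
  L: [-1 -1  2  2  0  3  0 -3]
  [M]: (-2)·1+(-2)·1+(-2)·1+(-1)·0+(-1)·0+(-2)·0+(-2)·0+(-2)·1 = -8
  [Θ]: (-2)·0+(-2)·0+(-2)·0+(-1)·0+(-1)·0+(-2)·0+(-2)·1+(-2)·0 = -2
  [T]: (-2)·-2+(-2)·-2+(-2)·-2+(-1)·-1+(-1)·-1+(-2)·-1+(-2)·0+(-2)·0 = 16
  [L]: (-2)·-1+(-2)·-1+(-2)·2+(-1)·2+(-1)·0+(-2)·3+(-2)·0+(-2)·-3 = -2
⇒ M^-8 Θ^-2 T^16 L^-2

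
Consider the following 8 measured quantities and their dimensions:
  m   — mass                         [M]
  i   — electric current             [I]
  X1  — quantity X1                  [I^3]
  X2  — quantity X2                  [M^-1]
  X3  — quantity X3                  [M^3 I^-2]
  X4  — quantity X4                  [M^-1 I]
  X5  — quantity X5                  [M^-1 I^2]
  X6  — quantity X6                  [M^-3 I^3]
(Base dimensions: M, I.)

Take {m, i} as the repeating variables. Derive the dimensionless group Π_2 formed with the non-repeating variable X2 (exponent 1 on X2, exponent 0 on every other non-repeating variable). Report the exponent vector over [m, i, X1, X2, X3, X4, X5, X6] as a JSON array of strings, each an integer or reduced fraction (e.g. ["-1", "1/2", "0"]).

["1", "0", "0", "1", "0", "0", "0", "0"]

Dimensional matrix (M×I by m×i×X1×X2×X3×X4×X5×X6):
  M: [ 1  0  0 -1  3 -1 -1 -3]
  I: [ 0  1  3  0 -2  1  2  3]
RREF → pivots at {m,i} ⇒ r = 2
Repeat: m,i; free: X1,X2,X3,X4,X5,X6
RREF:
  r0: [   1    0    0   -1    3   -1   -1   -3]
  r1: [   0    1    3    0   -2    1    2    3]
Fix exponent of X2 at 1, X1 at 0, X3 at 0, X4 at 0, X5 at 0, X6 at 0; solve each RREF row for its pivot's exponent:
  r0: exp(m) + (-1)·1 = 0 ⇒ exp(m) = 1
  r1: exp(i) + (0)·1 = 0 ⇒ exp(i) = 0
Π_2 = m · X2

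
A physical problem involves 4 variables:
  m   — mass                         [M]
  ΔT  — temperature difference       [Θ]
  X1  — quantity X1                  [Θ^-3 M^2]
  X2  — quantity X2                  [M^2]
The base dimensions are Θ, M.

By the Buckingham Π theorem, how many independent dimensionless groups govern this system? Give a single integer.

Exponent matrix [Θ,M] × [m,ΔT,X1,X2]:
  Θ: [ 0  1 -3  0]
  M: [ 1  0  2  2]
Row reduction gives pivot columns m,ΔT; rank = 2
4 vars − rank 2 = 2 Π groups

2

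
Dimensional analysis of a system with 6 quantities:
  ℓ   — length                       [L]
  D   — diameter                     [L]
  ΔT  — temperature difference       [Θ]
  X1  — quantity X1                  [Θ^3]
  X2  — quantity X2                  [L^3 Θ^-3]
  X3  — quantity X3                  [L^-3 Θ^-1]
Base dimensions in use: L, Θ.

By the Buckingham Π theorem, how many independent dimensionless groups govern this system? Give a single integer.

4

Exponent matrix [L,Θ] × [ℓ,D,ΔT,X1,X2,X3]:
  L: [ 1  1  0  0  3 -3]
  Θ: [ 0  0  1  3 -3 -1]
Row reduction gives pivot columns ℓ,ΔT; rank = 2
6 vars − rank 2 = 4 Π groups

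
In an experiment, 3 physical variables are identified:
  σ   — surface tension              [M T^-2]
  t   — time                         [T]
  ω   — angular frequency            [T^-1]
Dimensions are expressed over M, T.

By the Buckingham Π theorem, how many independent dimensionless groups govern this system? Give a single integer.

1

Exponent matrix [M,T] × [σ,t,ω]:
  M: [ 1  0  0]
  T: [-2  1 -1]
Echelon form has 2 nonzero rows (pivots: σ,t)
Π count = n − r = 3 − 2 = 1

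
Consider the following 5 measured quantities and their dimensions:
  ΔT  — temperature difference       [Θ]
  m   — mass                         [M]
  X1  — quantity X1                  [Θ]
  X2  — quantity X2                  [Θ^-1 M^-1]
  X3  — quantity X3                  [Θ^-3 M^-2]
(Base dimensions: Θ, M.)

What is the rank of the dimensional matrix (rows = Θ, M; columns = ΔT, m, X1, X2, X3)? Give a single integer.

2

Dimensional matrix (Θ×M by ΔT×m×X1×X2×X3):
  Θ: [ 1  0  1 -1 -3]
  M: [ 0  1  0 -1 -2]
Echelon form has 2 nonzero rows (pivots: ΔT,m)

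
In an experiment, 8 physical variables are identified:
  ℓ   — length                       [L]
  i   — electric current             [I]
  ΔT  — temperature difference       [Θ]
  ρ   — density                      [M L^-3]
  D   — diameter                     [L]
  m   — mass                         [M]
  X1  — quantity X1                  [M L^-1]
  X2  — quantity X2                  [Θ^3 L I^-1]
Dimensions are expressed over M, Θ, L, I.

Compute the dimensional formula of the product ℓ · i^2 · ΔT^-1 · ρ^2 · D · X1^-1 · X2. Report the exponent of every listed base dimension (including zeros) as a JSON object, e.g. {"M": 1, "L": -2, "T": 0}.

{"M": 1, "Θ": 2, "L": -2, "I": 1}

Write exponents as rows M,Θ,L,I / cols ℓ,i,ΔT,ρ,D,m,X1,X2:
  M: [ 0  0  0  1  0  1  1  0]
  Θ: [ 0  0  1  0  0  0  0  3]
  L: [ 1  0  0 -3  1  0 -1  1]
  I: [ 0  1  0  0  0  0  0 -1]
  [M]: (1)·0+(2)·0+(-1)·0+(2)·1+(1)·0+(-1)·1+(1)·0 = 1
  [Θ]: (1)·0+(2)·0+(-1)·1+(2)·0+(1)·0+(-1)·0+(1)·3 = 2
  [L]: (1)·1+(2)·0+(-1)·0+(2)·-3+(1)·1+(-1)·-1+(1)·1 = -2
  [I]: (1)·0+(2)·1+(-1)·0+(2)·0+(1)·0+(-1)·0+(1)·-1 = 1
⇒ M Θ^2 L^-2 I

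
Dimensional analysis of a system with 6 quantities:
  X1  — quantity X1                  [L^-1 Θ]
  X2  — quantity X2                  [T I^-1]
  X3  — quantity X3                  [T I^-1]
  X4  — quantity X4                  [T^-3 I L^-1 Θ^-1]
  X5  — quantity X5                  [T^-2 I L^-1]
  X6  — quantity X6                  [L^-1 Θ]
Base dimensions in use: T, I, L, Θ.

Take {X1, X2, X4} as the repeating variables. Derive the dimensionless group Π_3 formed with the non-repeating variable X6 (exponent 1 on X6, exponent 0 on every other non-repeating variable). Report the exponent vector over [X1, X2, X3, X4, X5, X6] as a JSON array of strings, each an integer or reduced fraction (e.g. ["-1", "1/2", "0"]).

Dimensional matrix (T×I×L×Θ by X1×X2×X3×X4×X5×X6):
  T: [ 0  1  1 -3 -2  0]
  I: [ 0 -1 -1  1  1  0]
  L: [-1  0  0 -1 -1 -1]
  Θ: [ 1  0  0 -1  0  1]
Row reduction gives pivot columns X1,X2,X4; rank = 3
Repeat: X1,X2,X4; free: X3,X5,X6
RREF:
  r0: [   1    0    0    0  1/2    1]
  r1: [   0    1    1    0 -1/2    0]
  r2: [   0    0    0    1  1/2    0]
  r3: [   0    0    0    0    0    0]
Fix exponent of X6 at 1, X3 at 0, X5 at 0; solve each RREF row for its pivot's exponent:
  r0: exp(X1) + (1)·1 = 0 ⇒ exp(X1) = -1
  r1: exp(X2) + (0)·1 = 0 ⇒ exp(X2) = 0
  r2: exp(X4) + (0)·1 = 0 ⇒ exp(X4) = 0
Π_3 = X1^-1 · X6

["-1", "0", "0", "0", "0", "1"]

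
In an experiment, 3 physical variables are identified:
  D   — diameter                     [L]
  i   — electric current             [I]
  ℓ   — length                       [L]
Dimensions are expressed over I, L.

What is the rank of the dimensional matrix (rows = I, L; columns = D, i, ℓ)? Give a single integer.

Write exponents as rows I,L / cols D,i,ℓ:
  I: [ 0  1  0]
  L: [ 1  0  1]
Echelon form has 2 nonzero rows (pivots: D,i)

2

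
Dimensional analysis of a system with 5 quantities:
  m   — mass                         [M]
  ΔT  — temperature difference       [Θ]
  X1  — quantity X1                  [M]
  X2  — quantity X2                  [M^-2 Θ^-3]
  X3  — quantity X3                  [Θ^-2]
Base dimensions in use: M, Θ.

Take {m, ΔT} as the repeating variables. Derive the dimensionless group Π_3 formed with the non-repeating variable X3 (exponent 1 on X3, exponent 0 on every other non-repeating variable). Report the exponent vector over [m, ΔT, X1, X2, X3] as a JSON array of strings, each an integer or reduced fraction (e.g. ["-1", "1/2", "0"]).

Exponent matrix [M,Θ] × [m,ΔT,X1,X2,X3]:
  M: [ 1  0  1 -2  0]
  Θ: [ 0  1  0 -3 -2]
Row reduction gives pivot columns m,ΔT; rank = 2
Repeat: m,ΔT; free: X1,X2,X3
RREF:
  r0: [   1    0    1   -2    0]
  r1: [   0    1    0   -3   -2]
Fix exponent of X3 at 1, X1 at 0, X2 at 0; solve each RREF row for its pivot's exponent:
  r0: exp(m) + (0)·1 = 0 ⇒ exp(m) = 0
  r1: exp(ΔT) + (-2)·1 = 0 ⇒ exp(ΔT) = 2
Π_3 = ΔT^2 · X3

["0", "2", "0", "0", "1"]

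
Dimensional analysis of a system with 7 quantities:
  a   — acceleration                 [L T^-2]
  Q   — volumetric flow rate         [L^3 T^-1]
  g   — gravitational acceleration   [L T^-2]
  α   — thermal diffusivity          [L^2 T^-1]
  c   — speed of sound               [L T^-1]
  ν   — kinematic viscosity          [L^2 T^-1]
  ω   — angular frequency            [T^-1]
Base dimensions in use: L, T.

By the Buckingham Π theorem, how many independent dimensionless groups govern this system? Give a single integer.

Dimensional matrix (L×T by a×Q×g×α×c×ν×ω):
  L: [ 1  3  1  2  1  2  0]
  T: [-2 -1 -2 -1 -1 -1 -1]
Row reduction gives pivot columns a,Q; rank = 2
7 vars − rank 2 = 5 Π groups

5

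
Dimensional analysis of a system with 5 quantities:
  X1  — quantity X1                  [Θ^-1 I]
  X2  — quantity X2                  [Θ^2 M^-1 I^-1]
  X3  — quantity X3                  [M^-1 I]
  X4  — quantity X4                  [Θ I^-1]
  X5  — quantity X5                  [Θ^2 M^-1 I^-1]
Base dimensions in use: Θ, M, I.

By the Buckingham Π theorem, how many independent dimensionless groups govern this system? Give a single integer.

Exponent matrix [Θ,M,I] × [X1,X2,X3,X4,X5]:
  Θ: [-1  2  0  1  2]
  M: [ 0 -1 -1  0 -1]
  I: [ 1 -1  1 -1 -1]
Row reduction gives pivot columns X1,X2; rank = 2
n=5, r=2 ⇒ 3 dimensionless groups

3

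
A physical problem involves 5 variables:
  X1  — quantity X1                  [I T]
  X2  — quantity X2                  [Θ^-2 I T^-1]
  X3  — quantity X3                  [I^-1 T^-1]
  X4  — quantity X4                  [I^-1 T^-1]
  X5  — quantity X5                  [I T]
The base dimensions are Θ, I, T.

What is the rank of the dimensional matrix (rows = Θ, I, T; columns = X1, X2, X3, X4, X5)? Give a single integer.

2

Dimensional matrix (Θ×I×T by X1×X2×X3×X4×X5):
  Θ: [ 0 -2  0  0  0]
  I: [ 1  1 -1 -1  1]
  T: [ 1 -1 -1 -1  1]
Row reduction gives pivot columns X1,X2; rank = 2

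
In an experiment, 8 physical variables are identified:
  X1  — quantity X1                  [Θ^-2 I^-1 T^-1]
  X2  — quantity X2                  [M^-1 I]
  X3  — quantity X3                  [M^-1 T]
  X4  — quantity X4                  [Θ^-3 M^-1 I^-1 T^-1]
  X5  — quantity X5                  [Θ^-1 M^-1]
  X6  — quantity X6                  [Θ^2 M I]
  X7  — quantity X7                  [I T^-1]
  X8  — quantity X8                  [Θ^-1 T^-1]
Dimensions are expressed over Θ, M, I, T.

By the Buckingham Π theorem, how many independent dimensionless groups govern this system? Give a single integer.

5

Dimensional matrix (Θ×M×I×T by X1×X2×X3×X4×X5×X6×X7×X8):
  Θ: [-2  0  0 -3 -1  2  0 -1]
  M: [ 0 -1 -1 -1 -1  1  0  0]
  I: [-1  1  0 -1  0  1  1  0]
  T: [-1  0  1 -1  0  0 -1 -1]
Echelon form has 3 nonzero rows (pivots: X1,X2,X3)
Π count = n − r = 8 − 3 = 5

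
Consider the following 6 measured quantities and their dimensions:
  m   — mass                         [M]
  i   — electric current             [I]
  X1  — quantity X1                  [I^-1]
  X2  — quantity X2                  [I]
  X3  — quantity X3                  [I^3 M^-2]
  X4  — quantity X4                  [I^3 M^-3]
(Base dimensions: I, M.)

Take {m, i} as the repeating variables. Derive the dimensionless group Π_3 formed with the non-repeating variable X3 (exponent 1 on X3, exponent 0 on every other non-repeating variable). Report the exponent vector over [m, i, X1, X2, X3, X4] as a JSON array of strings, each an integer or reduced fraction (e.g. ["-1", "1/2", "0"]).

Dimensional matrix (I×M by m×i×X1×X2×X3×X4):
  I: [ 0  1 -1  1  3  3]
  M: [ 1  0  0  0 -2 -3]
Echelon form has 2 nonzero rows (pivots: m,i)
Pivot set = {m,i}, free = {X1,X2,X3,X4}
RREF:
  r0: [   1    0    0    0   -2   -3]
  r1: [   0    1   -1    1    3    3]
Fix exponent of X3 at 1, X1 at 0, X2 at 0, X4 at 0; solve each RREF row for its pivot's exponent:
  r0: exp(m) + (-2)·1 = 0 ⇒ exp(m) = 2
  r1: exp(i) + (3)·1 = 0 ⇒ exp(i) = -3
Π_3 = m^2 · i^-3 · X3

["2", "-3", "0", "0", "1", "0"]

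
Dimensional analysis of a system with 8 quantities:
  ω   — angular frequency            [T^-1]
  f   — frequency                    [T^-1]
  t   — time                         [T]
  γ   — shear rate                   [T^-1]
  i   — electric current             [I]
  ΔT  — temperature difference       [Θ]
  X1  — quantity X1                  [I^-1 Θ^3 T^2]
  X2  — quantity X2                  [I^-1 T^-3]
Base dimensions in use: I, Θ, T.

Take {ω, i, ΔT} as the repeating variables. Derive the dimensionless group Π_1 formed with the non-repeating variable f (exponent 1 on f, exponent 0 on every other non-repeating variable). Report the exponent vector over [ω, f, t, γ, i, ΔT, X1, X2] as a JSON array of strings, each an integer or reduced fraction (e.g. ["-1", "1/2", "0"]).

["-1", "1", "0", "0", "0", "0", "0", "0"]

Exponent matrix [I,Θ,T] × [ω,f,t,γ,i,ΔT,X1,X2]:
  I: [ 0  0  0  0  1  0 -1 -1]
  Θ: [ 0  0  0  0  0  1  3  0]
  T: [-1 -1  1 -1  0  0  2 -3]
Echelon form has 3 nonzero rows (pivots: ω,i,ΔT)
Pivot set = {ω,i,ΔT}, free = {f,t,γ,X1,X2}
RREF:
  r0: [   1    1   -1    1    0    0   -2    3]
  r1: [   0    0    0    0    1    0   -1   -1]
  r2: [   0    0    0    0    0    1    3    0]
Fix exponent of f at 1, t at 0, γ at 0, X1 at 0, X2 at 0; solve each RREF row for its pivot's exponent:
  r0: exp(ω) + (1)·1 = 0 ⇒ exp(ω) = -1
  r1: exp(i) + (0)·1 = 0 ⇒ exp(i) = 0
  r2: exp(ΔT) + (0)·1 = 0 ⇒ exp(ΔT) = 0
Π_1 = ω^-1 · f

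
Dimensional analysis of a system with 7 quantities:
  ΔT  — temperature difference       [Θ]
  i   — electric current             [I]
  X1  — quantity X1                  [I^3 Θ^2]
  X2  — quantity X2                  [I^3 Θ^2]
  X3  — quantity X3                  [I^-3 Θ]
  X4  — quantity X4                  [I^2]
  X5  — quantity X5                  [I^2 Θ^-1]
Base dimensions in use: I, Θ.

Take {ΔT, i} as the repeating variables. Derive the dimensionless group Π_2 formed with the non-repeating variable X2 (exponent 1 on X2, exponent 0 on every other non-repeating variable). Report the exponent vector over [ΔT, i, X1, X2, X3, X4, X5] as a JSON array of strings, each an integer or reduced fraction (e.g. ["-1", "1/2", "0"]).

["-2", "-3", "0", "1", "0", "0", "0"]

Dimensional matrix (I×Θ by ΔT×i×X1×X2×X3×X4×X5):
  I: [ 0  1  3  3 -3  2  2]
  Θ: [ 1  0  2  2  1  0 -1]
Echelon form has 2 nonzero rows (pivots: ΔT,i)
Pivot set = {ΔT,i}, free = {X1,X2,X3,X4,X5}
RREF:
  r0: [   1    0    2    2    1    0   -1]
  r1: [   0    1    3    3   -3    2    2]
Fix exponent of X2 at 1, X1 at 0, X3 at 0, X4 at 0, X5 at 0; solve each RREF row for its pivot's exponent:
  r0: exp(ΔT) + (2)·1 = 0 ⇒ exp(ΔT) = -2
  r1: exp(i) + (3)·1 = 0 ⇒ exp(i) = -3
Π_2 = ΔT^-2 · i^-3 · X2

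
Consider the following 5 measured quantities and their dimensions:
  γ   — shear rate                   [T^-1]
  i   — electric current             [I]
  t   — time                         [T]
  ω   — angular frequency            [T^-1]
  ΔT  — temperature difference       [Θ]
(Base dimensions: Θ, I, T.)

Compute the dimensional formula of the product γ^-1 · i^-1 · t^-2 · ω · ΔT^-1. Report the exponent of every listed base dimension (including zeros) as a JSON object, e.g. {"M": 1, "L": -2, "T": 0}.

{"Θ": -1, "I": -1, "T": -2}

Dimensional matrix (Θ×I×T by γ×i×t×ω×ΔT):
  Θ: [ 0  0  0  0  1]
  I: [ 0  1  0  0  0]
  T: [-1  0  1 -1  0]
  [Θ]: (-1)·0+(-1)·0+(-2)·0+(1)·0+(-1)·1 = -1
  [I]: (-1)·0+(-1)·1+(-2)·0+(1)·0+(-1)·0 = -1
  [T]: (-1)·-1+(-1)·0+(-2)·1+(1)·-1+(-1)·0 = -2
⇒ Θ^-1 I^-1 T^-2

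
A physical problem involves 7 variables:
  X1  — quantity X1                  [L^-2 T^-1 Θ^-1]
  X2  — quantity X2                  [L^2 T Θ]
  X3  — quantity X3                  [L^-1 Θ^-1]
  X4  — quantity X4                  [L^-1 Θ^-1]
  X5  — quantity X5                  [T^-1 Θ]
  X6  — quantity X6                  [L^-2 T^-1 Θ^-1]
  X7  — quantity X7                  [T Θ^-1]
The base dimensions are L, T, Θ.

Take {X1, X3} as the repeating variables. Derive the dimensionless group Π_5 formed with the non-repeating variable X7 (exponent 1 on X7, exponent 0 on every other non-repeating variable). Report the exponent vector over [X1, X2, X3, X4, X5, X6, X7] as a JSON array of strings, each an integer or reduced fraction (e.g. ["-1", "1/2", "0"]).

Write exponents as rows L,T,Θ / cols X1,X2,X3,X4,X5,X6,X7:
  L: [-2  2 -1 -1  0 -2  0]
  T: [-1  1  0  0 -1 -1  1]
  Θ: [-1  1 -1 -1  1 -1 -1]
RREF → pivots at {X1,X3} ⇒ r = 2
Pivot set = {X1,X3}, free = {X2,X4,X5,X6,X7}
RREF:
  r0: [   1   -1    0    0    1    1   -1]
  r1: [   0    0    1    1   -2    0    2]
  r2: [   0    0    0    0    0    0    0]
Fix exponent of X7 at 1, X2 at 0, X4 at 0, X5 at 0, X6 at 0; solve each RREF row for its pivot's exponent:
  r0: exp(X1) + (-1)·1 = 0 ⇒ exp(X1) = 1
  r1: exp(X3) + (2)·1 = 0 ⇒ exp(X3) = -2
Π_5 = X1 · X3^-2 · X7

["1", "0", "-2", "0", "0", "0", "1"]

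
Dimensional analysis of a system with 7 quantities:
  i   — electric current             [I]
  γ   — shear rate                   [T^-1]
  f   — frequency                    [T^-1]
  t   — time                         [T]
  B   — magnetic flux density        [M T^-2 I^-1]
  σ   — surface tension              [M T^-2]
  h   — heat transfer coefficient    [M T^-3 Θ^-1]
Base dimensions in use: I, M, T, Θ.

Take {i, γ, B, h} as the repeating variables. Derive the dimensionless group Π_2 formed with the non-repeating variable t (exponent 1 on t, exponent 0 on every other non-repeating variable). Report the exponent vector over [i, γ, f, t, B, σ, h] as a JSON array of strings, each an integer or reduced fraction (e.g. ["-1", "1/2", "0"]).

Exponent matrix [I,M,T,Θ] × [i,γ,f,t,B,σ,h]:
  I: [ 1  0  0  0 -1  0  0]
  M: [ 0  0  0  0  1  1  1]
  T: [ 0 -1 -1  1 -2 -2 -3]
  Θ: [ 0  0  0  0  0  0 -1]
Row reduction gives pivot columns i,γ,B,h; rank = 4
Pivot set = {i,γ,B,h}, free = {f,t,σ}
RREF:
  r0: [   1    0    0    0    0    1    0]
  r1: [   0    1    1   -1    0    0    0]
  r2: [   0    0    0    0    1    1    0]
  r3: [   0    0    0    0    0    0    1]
Fix exponent of t at 1, f at 0, σ at 0; solve each RREF row for its pivot's exponent:
  r0: exp(i) + (0)·1 = 0 ⇒ exp(i) = 0
  r1: exp(γ) + (-1)·1 = 0 ⇒ exp(γ) = 1
  r2: exp(B) + (0)·1 = 0 ⇒ exp(B) = 0
  r3: exp(h) + (0)·1 = 0 ⇒ exp(h) = 0
Π_2 = γ · t

["0", "1", "0", "1", "0", "0", "0"]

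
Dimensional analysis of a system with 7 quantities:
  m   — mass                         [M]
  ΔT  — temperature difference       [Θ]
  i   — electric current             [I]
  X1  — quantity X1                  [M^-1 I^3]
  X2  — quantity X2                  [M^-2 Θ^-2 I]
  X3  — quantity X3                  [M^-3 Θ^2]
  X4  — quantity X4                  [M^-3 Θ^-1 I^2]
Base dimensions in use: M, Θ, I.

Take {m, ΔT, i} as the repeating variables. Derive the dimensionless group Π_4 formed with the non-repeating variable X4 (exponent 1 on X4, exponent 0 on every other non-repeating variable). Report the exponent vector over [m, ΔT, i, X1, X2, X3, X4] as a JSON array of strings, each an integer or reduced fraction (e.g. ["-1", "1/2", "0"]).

Dimensional matrix (M×Θ×I by m×ΔT×i×X1×X2×X3×X4):
  M: [ 1  0  0 -1 -2 -3 -3]
  Θ: [ 0  1  0  0 -2  2 -1]
  I: [ 0  0  1  3  1  0  2]
Row reduction gives pivot columns m,ΔT,i; rank = 3
Pivot set = {m,ΔT,i}, free = {X1,X2,X3,X4}
RREF:
  r0: [   1    0    0   -1   -2   -3   -3]
  r1: [   0    1    0    0   -2    2   -1]
  r2: [   0    0    1    3    1    0    2]
Fix exponent of X4 at 1, X1 at 0, X2 at 0, X3 at 0; solve each RREF row for its pivot's exponent:
  r0: exp(m) + (-3)·1 = 0 ⇒ exp(m) = 3
  r1: exp(ΔT) + (-1)·1 = 0 ⇒ exp(ΔT) = 1
  r2: exp(i) + (2)·1 = 0 ⇒ exp(i) = -2
Π_4 = m^3 · ΔT · i^-2 · X4

["3", "1", "-2", "0", "0", "0", "1"]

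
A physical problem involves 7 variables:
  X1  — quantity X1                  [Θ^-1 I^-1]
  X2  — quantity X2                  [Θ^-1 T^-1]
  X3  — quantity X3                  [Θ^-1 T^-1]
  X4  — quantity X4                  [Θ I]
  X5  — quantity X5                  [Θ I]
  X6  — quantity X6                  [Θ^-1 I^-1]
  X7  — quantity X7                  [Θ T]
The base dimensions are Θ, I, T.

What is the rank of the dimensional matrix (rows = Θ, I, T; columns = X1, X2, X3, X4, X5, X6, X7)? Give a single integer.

2

Exponent matrix [Θ,I,T] × [X1,X2,X3,X4,X5,X6,X7]:
  Θ: [-1 -1 -1  1  1 -1  1]
  I: [-1  0  0  1  1 -1  0]
  T: [ 0 -1 -1  0  0  0  1]
RREF → pivots at {X1,X2} ⇒ r = 2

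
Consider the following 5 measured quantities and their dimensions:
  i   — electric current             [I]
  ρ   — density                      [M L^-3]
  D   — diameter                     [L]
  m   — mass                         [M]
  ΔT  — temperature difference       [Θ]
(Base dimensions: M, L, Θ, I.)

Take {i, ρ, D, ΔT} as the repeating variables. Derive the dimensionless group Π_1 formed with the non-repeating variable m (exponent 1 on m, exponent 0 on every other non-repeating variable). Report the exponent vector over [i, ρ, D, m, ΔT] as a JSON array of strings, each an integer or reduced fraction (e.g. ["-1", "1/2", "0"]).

Exponent matrix [M,L,Θ,I] × [i,ρ,D,m,ΔT]:
  M: [ 0  1  0  1  0]
  L: [ 0 -3  1  0  0]
  Θ: [ 0  0  0  0  1]
  I: [ 1  0  0  0  0]
Echelon form has 4 nonzero rows (pivots: i,ρ,D,ΔT)
Repeat: i,ρ,D,ΔT; free: m
RREF:
  r0: [   1    0    0    0    0]
  r1: [   0    1    0    1    0]
  r2: [   0    0    1    3    0]
  r3: [   0    0    0    0    1]
Fix exponent of m at 1; solve each RREF row for its pivot's exponent:
  r0: exp(i) + (0)·1 = 0 ⇒ exp(i) = 0
  r1: exp(ρ) + (1)·1 = 0 ⇒ exp(ρ) = -1
  r2: exp(D) + (3)·1 = 0 ⇒ exp(D) = -3
  r3: exp(ΔT) + (0)·1 = 0 ⇒ exp(ΔT) = 0
Π_1 = ρ^-1 · D^-3 · m

["0", "-1", "-3", "1", "0"]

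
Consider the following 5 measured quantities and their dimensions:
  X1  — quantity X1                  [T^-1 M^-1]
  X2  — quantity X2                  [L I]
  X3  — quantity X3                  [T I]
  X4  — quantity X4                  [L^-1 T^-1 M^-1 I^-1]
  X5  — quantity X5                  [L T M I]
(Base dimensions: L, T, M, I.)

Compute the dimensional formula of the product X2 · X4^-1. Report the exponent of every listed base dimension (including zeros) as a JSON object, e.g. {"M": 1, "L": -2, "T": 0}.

{"L": 2, "T": 1, "M": 1, "I": 2}

Dimensional matrix (L×T×M×I by X1×X2×X3×X4×X5):
  L: [ 0  1  0 -1  1]
  T: [-1  0  1 -1  1]
  M: [-1  0  0 -1  1]
  I: [ 0  1  1 -1  1]
  [L]: (1)·1+(-1)·-1 = 2
  [T]: (1)·0+(-1)·-1 = 1
  [M]: (1)·0+(-1)·-1 = 1
  [I]: (1)·1+(-1)·-1 = 2
⇒ L^2 T M I^2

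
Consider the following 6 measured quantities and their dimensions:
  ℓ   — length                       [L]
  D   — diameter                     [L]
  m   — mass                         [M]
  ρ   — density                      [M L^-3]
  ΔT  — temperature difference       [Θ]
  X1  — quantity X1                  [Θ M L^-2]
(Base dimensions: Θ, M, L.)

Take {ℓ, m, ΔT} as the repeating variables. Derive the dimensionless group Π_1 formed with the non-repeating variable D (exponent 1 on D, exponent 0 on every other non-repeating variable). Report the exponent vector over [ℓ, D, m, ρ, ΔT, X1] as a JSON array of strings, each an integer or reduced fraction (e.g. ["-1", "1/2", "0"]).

Exponent matrix [Θ,M,L] × [ℓ,D,m,ρ,ΔT,X1]:
  Θ: [ 0  0  0  0  1  1]
  M: [ 0  0  1  1  0  1]
  L: [ 1  1  0 -3  0 -2]
Echelon form has 3 nonzero rows (pivots: ℓ,m,ΔT)
Pivot set = {ℓ,m,ΔT}, free = {D,ρ,X1}
RREF:
  r0: [   1    1    0   -3    0   -2]
  r1: [   0    0    1    1    0    1]
  r2: [   0    0    0    0    1    1]
Fix exponent of D at 1, ρ at 0, X1 at 0; solve each RREF row for its pivot's exponent:
  r0: exp(ℓ) + (1)·1 = 0 ⇒ exp(ℓ) = -1
  r1: exp(m) + (0)·1 = 0 ⇒ exp(m) = 0
  r2: exp(ΔT) + (0)·1 = 0 ⇒ exp(ΔT) = 0
Π_1 = ℓ^-1 · D

["-1", "1", "0", "0", "0", "0"]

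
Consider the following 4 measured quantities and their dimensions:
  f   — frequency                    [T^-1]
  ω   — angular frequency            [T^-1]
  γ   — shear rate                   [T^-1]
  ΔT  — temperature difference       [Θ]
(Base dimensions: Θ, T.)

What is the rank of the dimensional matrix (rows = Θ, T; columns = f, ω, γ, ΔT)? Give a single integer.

Dimensional matrix (Θ×T by f×ω×γ×ΔT):
  Θ: [ 0  0  0  1]
  T: [-1 -1 -1  0]
RREF → pivots at {f,ΔT} ⇒ r = 2

2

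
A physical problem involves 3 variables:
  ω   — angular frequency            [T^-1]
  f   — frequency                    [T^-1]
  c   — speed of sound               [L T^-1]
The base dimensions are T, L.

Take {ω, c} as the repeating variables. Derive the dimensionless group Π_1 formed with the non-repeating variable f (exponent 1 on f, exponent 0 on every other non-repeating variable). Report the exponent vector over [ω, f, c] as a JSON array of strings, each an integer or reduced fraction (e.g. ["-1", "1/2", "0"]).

Dimensional matrix (T×L by ω×f×c):
  T: [-1 -1 -1]
  L: [ 0  0  1]
RREF → pivots at {ω,c} ⇒ r = 2
Pivot set = {ω,c}, free = {f}
RREF:
  r0: [   1    1    0]
  r1: [   0    0    1]
Fix exponent of f at 1; solve each RREF row for its pivot's exponent:
  r0: exp(ω) + (1)·1 = 0 ⇒ exp(ω) = -1
  r1: exp(c) + (0)·1 = 0 ⇒ exp(c) = 0
Π_1 = ω^-1 · f

["-1", "1", "0"]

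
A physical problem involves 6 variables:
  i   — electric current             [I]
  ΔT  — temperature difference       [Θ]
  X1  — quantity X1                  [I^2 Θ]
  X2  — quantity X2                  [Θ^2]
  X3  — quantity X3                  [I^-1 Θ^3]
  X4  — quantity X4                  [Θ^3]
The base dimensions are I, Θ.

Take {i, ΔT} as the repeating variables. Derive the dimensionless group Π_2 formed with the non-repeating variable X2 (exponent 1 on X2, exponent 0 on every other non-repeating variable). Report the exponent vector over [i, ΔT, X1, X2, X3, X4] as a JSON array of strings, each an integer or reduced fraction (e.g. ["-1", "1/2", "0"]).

Exponent matrix [I,Θ] × [i,ΔT,X1,X2,X3,X4]:
  I: [ 1  0  2  0 -1  0]
  Θ: [ 0  1  1  2  3  3]
RREF → pivots at {i,ΔT} ⇒ r = 2
Repeat: i,ΔT; free: X1,X2,X3,X4
RREF:
  r0: [   1    0    2    0   -1    0]
  r1: [   0    1    1    2    3    3]
Fix exponent of X2 at 1, X1 at 0, X3 at 0, X4 at 0; solve each RREF row for its pivot's exponent:
  r0: exp(i) + (0)·1 = 0 ⇒ exp(i) = 0
  r1: exp(ΔT) + (2)·1 = 0 ⇒ exp(ΔT) = -2
Π_2 = ΔT^-2 · X2

["0", "-2", "0", "1", "0", "0"]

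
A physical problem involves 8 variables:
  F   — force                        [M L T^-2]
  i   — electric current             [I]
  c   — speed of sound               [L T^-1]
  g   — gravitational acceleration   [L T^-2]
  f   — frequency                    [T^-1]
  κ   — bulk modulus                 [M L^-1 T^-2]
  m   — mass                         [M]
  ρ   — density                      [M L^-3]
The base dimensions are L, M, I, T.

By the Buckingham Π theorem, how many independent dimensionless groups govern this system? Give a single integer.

4

Dimensional matrix (L×M×I×T by F×i×c×g×f×κ×m×ρ):
  L: [ 1  0  1  1  0 -1  0 -3]
  M: [ 1  0  0  0  0  1  1  1]
  I: [ 0  1  0  0  0  0  0  0]
  T: [-2  0 -1 -2 -1 -2  0  0]
Row reduction gives pivot columns F,i,c,g; rank = 4
Π count = n − r = 8 − 4 = 4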